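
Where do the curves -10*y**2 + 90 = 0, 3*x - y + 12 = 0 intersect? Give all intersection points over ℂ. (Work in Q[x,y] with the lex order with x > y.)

Compute a lex Gröbner basis by Buchberger's algorithm.
f_1 = -10*y**2 + 90, LT = y**2.
f_2 = 3*x - y + 12, LT = x.

The S-polynomials (S(f_1,f_2)) all reduce to 0 modulo the current basis, so we have a Gröbner basis.
Inter-reduce: drop elements whose leading term is divisible by another's, tail-reduce, and make monic.
Reduced Gröbner basis: {x - 1/3*y + 4, y**2 - 9}.

Elimination: the polynomial y**2 - 9 lies in the elimination ideal for y, so y ∈ {-3, 3}. For each such y, the remaining basis elements (now univariate) give the rest of the solution.
  y = -3: the earlier basis element becomes x + 5 = 0, giving x = -5 — point (-5, -3).
  y = 3: the earlier basis element becomes x + 3 = 0, giving x = -3 — point (-3, 3).
Check: every point annihilates each of the original generators.
Zero-dimensionality of the ideal guarantees finitely many solutions over ℂ.

{(-5, -3), (-3, 3)}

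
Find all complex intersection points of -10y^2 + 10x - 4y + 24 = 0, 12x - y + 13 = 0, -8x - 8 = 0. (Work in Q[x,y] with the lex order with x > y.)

{(-1, 1)}

Compute a lex Gröbner basis by Buchberger's algorithm.
f_1 = 10x - 10y^2 - 4y + 24, LT = x.
f_2 = 12x - y + 13, LT = x.
f_3 = -8x - 8, LT = x.

S(f_1,f_2): lcm = x. S = -y^2 - 19/60y + 79/60.
  leading term y^2: no divisor's leading term divides it; move -y^2 to the remainder.
  leading term y: no divisor's leading term divides it; move -19/60y to the remainder.
  leading term 1: no divisor's leading term divides it; move 79/60 to the remainder.
  remainder -y^2 - 19/60y + 79/60 ≠ 0; add h_4 = -y^2 - 19/60y + 79/60 to the basis.

S(f_1,f_3): lcm = x. S = -y^2 - 2/5y + 7/5.
  leading term y^2: subtract (1)·h_4 from -y^2 - 2/5y + 7/5 → -1/12y + 1/12
  leading term y: no divisor's leading term divides it; move -1/12y to the remainder.
  leading term 1: no divisor's leading term divides it; move 1/12 to the remainder.
  remainder -1/12y + 1/12 ≠ 0; add h_5 = -1/12y + 1/12 to the basis.

The other S-polynomials (S(f_2,f_3), S(f_1,h_4), S(f_2,h_4), S(f_3,h_4), S(f_1,h_5), S(f_2,h_5), S(f_3,h_5), S(h_4,h_5)) all reduce to 0 modulo the current basis, so we have a Gröbner basis.
Inter-reduce: drop elements whose leading term is divisible by another's, tail-reduce, and make monic.
Reduced Gröbner basis: {x + 1, y - 1}.

Since the basis is lex-ordered, y - 1 is univariate in y. Its roots are {1}. Back-substituting each root into the other basis elements fixes the other coordinates.
  y = 1: the earlier basis element becomes x + 1 = 0, giving x = -1 — point (-1, 1).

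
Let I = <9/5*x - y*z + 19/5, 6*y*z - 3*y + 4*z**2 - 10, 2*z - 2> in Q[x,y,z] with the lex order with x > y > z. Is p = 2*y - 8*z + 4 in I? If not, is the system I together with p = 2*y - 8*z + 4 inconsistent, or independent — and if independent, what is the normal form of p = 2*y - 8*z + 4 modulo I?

First compute the reduced Gröbner basis of I by Buchberger's algorithm.
f_1 = 9/5*x - y*z + 19/5, LT = x.
f_2 = 6*y*z - 3*y + 4*z**2 - 10, LT = y*z.
f_3 = 2*z - 2, LT = z.

S(f_2,f_3): lcm = y*z. S = 1/2*y + 2/3*z**2 - 5/3.
  reduce S modulo (f_1, f_2, f_3):
  remainder 1/2*y - 1 ≠ 0; add h_4 = 1/2*y - 1 to the basis.

The other S-polynomials (S(f_1,f_2), S(f_1,f_3), S(f_1,h_4), S(f_2,h_4), S(f_3,h_4)) all reduce to 0 modulo the current basis, so we have a Gröbner basis.
Inter-reduce: drop elements whose leading term is divisible by another's, tail-reduce, and make monic.
Reduced Gröbner basis: {x + 1, y - 2, z - 1}.
Label its elements g_1 = x + 1, g_2 = y - 2, g_3 = z - 1.

Reduce p = 2*y - 8*z + 4 modulo G:
  leading term y: subtract (2)·g_2 from 2*y - 8*z + 4 → -8*z + 8
  leading term z: subtract (-8)·g_3 from -8*z + 8 → 0
  normal form = 0.
Since the normal form is 0, p ∈ I.

2*y - 8*z + 4 lies in I (it reduces to 0).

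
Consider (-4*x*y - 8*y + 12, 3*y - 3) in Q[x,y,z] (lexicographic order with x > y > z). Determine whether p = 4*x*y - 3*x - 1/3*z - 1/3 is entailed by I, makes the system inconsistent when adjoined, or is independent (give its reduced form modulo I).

4*x*y - 3*x - 1/3*z - 1/3 is independent of I; its normal form modulo I is -1/3*z + 2/3.

First compute the reduced Gröbner basis of I by Buchberger's algorithm.
f_1 = -4*x*y - 8*y + 12, LT = x*y.
f_2 = 3*y - 3, LT = y.

S(f_1,f_2): lcm = x*y. S = x + 2*y - 3.
  leading term x: no divisor's leading term divides it; move x to the remainder.
  leading term y: subtract (2/3)·f_2 from 2*y - 3 → -1
  leading term 1: no divisor's leading term divides it; move -1 to the remainder.
  remainder x - 1 ≠ 0; add h_3 = x - 1 to the basis.

The other S-polynomials (S(f_1,h_3), S(f_2,h_3)) all reduce to 0 modulo the current basis, so we have a Gröbner basis.
Inter-reduce: drop elements whose leading term is divisible by another's, tail-reduce, and make monic.
Reduced Gröbner basis: {x - 1, y - 1}.
Label its elements g_1 = x - 1, g_2 = y - 1.

Reduce p = 4*x*y - 3*x - 1/3*z - 1/3 modulo G:
  leading term x*y: subtract (4*y)·g_1 from 4*x*y - 3*x - 1/3*z - 1/3 → -3*x + 4*y - 1/3*z - 1/3
  leading term x: subtract (-3)·g_1 from -3*x + 4*y - 1/3*z - 1/3 → 4*y - 1/3*z - 10/3
  leading term y: subtract (4)·g_2 from 4*y - 1/3*z - 10/3 → -1/3*z + 2/3
  leading term z: no divisor's leading term divides it; move -1/3*z to the remainder.
  leading term 1: no divisor's leading term divides it; move 2/3 to the remainder.
  normal form = -1/3*z + 2/3.
The normal form is nonzero, so p ∉ I. Since p minus its normal form lies in I, I + (p) = I + (r) where r = -1/3*z + 2/3; decide whether this ideal is the whole ring.
Run Buchberger on G together with r (pairs among the g_i already reduce to 0 since G is a Gröbner basis):
g_1 = x - 1, LT = x.
g_2 = y - 1, LT = y.
r = -1/3*z + 2/3, LT = z.

The S-polynomials (S(g_1,g_2), S(g_1,r), S(g_2,r)) all reduce to 0 modulo the current basis, so we have a Gröbner basis.
Inter-reduce: drop elements whose leading term is divisible by another's, tail-reduce, and make monic.
Reduced Gröbner basis: {x - 1, y - 1, z - 2}.
The reduced Gröbner basis of I + (p) is {x - 1, y - 1, z - 2} ≠ {1}, a proper ideal, so the enlarged system stays consistent: p is independent of I, with normal form -1/3*z + 2/3.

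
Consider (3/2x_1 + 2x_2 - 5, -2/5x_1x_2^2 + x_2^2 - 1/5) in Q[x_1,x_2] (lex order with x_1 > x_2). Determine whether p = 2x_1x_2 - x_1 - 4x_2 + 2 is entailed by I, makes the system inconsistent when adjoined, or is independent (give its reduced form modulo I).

First compute the reduced Gröbner basis of I by Buchberger's algorithm.
f_1 = 3/2x_1 + 2x_2 - 5, LT = x_1.
f_2 = -2/5x_1x_2^2 + x_2^2 - 1/5, LT = x_1x_2^2.

S(f_1,f_2): lcm = x_1x_2^2. S = 4/3x_2^3 - 5/6x_2^2 - 1/2.
  leading term x_2^3: no divisor's leading term divides it; move 4/3x_2^3 to the remainder.
  leading term x_2^2: no divisor's leading term divides it; move -5/6x_2^2 to the remainder.
  leading term 1: no divisor's leading term divides it; move -1/2 to the remainder.
  remainder 4/3x_2^3 - 5/6x_2^2 - 1/2 ≠ 0; add h_3 = 4/3x_2^3 - 5/6x_2^2 - 1/2 to the basis.

S(f_1,h_3): leading monomials are coprime, so the S-polynomial reduces to 0 (Buchberger's first criterion).
S(f_2,h_3): lcm = x_1x_2^3. S = 5/8x_1x_2^2 + 3/8x_1 - 5/2x_2^3 + 1/2x_2.
  leading term x_1x_2^2: subtract (5/12x_2^2)·f_1 from 5/8x_1x_2^2 + 3/8x_1 - 5/2x_2^3 + 1/2x_2 → 3/8x_1 - 10/3x_2^3 + 25/12x_2^2 + 1/2x_2
  leading term x_1: subtract (1/4)·f_1 from 3/8x_1 - 10/3x_2^3 + 25/12x_2^2 + 1/2x_2 → -10/3x_2^3 + 25/12x_2^2 + 5/4
  leading term x_2^3: subtract (-5/2)·h_3 from -10/3x_2^3 + 25/12x_2^2 + 5/4 → 0
  remainder 0.

Every S-polynomial of the final basis reduces to 0, so we have a Gröbner basis.
Inter-reduce: drop elements whose leading term is divisible by another's, tail-reduce, and make monic.
Reduced Gröbner basis: {x_1 + 4/3x_2 - 10/3, x_2^3 - 5/8x_2^2 - 3/8}.
Label its elements g_1 = x_1 + 4/3x_2 - 10/3, g_2 = x_2^3 - 5/8x_2^2 - 3/8.

Reduce p = 2x_1x_2 - x_1 - 4x_2 + 2 modulo G:
  leading term x_1x_2: subtract (2x_2)·g_1 from 2x_1x_2 - x_1 - 4x_2 + 2 → -x_1 - 8/3x_2^2 + 8/3x_2 + 2
  leading term x_1: subtract (-1)·g_1 from -x_1 - 8/3x_2^2 + 8/3x_2 + 2 → -8/3x_2^2 + 4x_2 - 4/3
  leading term x_2^2: no divisor's leading term divides it; move -8/3x_2^2 to the remainder.
  leading term x_2: no divisor's leading term divides it; move 4x_2 to the remainder.
  leading term 1: no divisor's leading term divides it; move -4/3 to the remainder.
  normal form = -8/3x_2^2 + 4x_2 - 4/3.
The normal form is nonzero, so p ∉ I. Since p minus its normal form lies in I, I + (p) = I + (r) where r = -8/3x_2^2 + 4x_2 - 4/3; decide whether this ideal is the whole ring.
Run Buchberger on G together with r (pairs among the g_i already reduce to 0 since G is a Gröbner basis):
g_1 = x_1 + 4/3x_2 - 10/3, LT = x_1.
g_2 = x_2^3 - 5/8x_2^2 - 3/8, LT = x_2^3.
r = -8/3x_2^2 + 4x_2 - 4/3, LT = x_2^2.

S(g_1,g_2): leading monomials are coprime, so the S-polynomial reduces to 0 (Buchberger's first criterion).
S(g_1,r): leading monomials are coprime, so the S-polynomial reduces to 0 (Buchberger's first criterion).
S(g_2,r): lcm = x_2^3. S = 7/8x_2^2 - 1/2x_2 - 3/8.
  leading term x_2^2: subtract (-21/64)·r from 7/8x_2^2 - 1/2x_2 - 3/8 → 13/16x_2 - 13/16
  leading term x_2: no divisor's leading term divides it; move 13/16x_2 to the remainder.
  leading term 1: no divisor's leading term divides it; move -13/16 to the remainder.
  remainder 13/16x_2 - 13/16 ≠ 0; add m_4 = 13/16x_2 - 13/16 to the basis.

S(g_1,m_4): leading monomials are coprime, so the S-polynomial reduces to 0 (Buchberger's first criterion).
S(g_2,m_4): lcm = x_2^3. S = 3/8x_2^2 - 3/8.
  leading term x_2^2: subtract (-9/64)·r from 3/8x_2^2 - 3/8 → 9/16x_2 - 9/16
  leading term x_2: subtract (9/13)·m_4 from 9/16x_2 - 9/16 → 0
  remainder 0.

S(r,m_4): lcm = x_2^2. S = -1/2x_2 + 1/2.
  leading term x_2: subtract (-8/13)·m_4 from -1/2x_2 + 1/2 → 0
  remainder 0.

Every S-polynomial of the final basis reduces to 0, so we have a Gröbner basis.
Inter-reduce: drop elements whose leading term is divisible by another's, tail-reduce, and make monic.
Reduced Gröbner basis: {x_1 - 2, x_2 - 1}.
The reduced Gröbner basis of I + (p) is {x_1 - 2, x_2 - 1} ≠ {1}, a proper ideal, so the enlarged system stays consistent: p is independent of I, with normal form -8/3x_2^2 + 4x_2 - 4/3.

2x_1x_2 - x_1 - 4x_2 + 2 is independent of I; its normal form modulo I is -8/3x_2^2 + 4x_2 - 4/3.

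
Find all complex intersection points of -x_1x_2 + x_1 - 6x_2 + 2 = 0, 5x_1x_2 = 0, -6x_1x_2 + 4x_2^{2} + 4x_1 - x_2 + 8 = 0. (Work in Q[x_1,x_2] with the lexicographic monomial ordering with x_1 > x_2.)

Compute a lex Gröbner basis by Buchberger's algorithm.
f_1 = -x_1x_2 + x_1 - 6x_2 + 2, LT = x_1x_2.
f_2 = 5x_1x_2, LT = x_1x_2.
f_3 = -6x_1x_2 + 4x_1 + 4x_2^{2} - x_2 + 8, LT = x_1x_2.

S(f_1,f_2): lcm = x_1x_2. S = -x_1 + 6x_2 - 2.
  leading term x_1: no divisor's leading term divides it; move -x_1 to the remainder.
  leading term x_2: no divisor's leading term divides it; move 6x_2 to the remainder.
  leading term 1: no divisor's leading term divides it; move -2 to the remainder.
  remainder -x_1 + 6x_2 - 2 ≠ 0; add h_4 = -x_1 + 6x_2 - 2 to the basis.

S(f_1,f_3): lcm = x_1x_2. S = -\tfrac{1}{3}x_1 + \tfrac{2}{3}x_2^{2} + \tfrac{35}{6}x_2 - \tfrac{2}{3}.
  leading term x_1: subtract (\tfrac{1}{3})·h_4 from -\tfrac{1}{3}x_1 + \tfrac{2}{3}x_2^{2} + \tfrac{35}{6}x_2 - \tfrac{2}{3} → \tfrac{2}{3}x_2^{2} + \tfrac{23}{6}x_2
  leading term x_2^{2}: no divisor's leading term divides it; move \tfrac{2}{3}x_2^{2} to the remainder.
  leading term x_2: no divisor's leading term divides it; move \tfrac{23}{6}x_2 to the remainder.
  remainder \tfrac{2}{3}x_2^{2} + \tfrac{23}{6}x_2 ≠ 0; add h_5 = \tfrac{2}{3}x_2^{2} + \tfrac{23}{6}x_2 to the basis.

S(f_1,h_4): lcm = x_1x_2. S = -x_1 + 6x_2^{2} + 4x_2 - 2.
  leading term x_1: subtract (1)·h_4 from -x_1 + 6x_2^{2} + 4x_2 - 2 → 6x_2^{2} - 2x_2
  leading term x_2^{2}: subtract (9)·h_5 from 6x_2^{2} - 2x_2 → -\tfrac{73}{2}x_2
  leading term x_2: no divisor's leading term divides it; move -\tfrac{73}{2}x_2 to the remainder.
  remainder -\tfrac{73}{2}x_2 ≠ 0; add h_6 = -\tfrac{73}{2}x_2 to the basis.

The other S-polynomials (S(f_2,f_3), S(f_2,h_4), S(f_3,h_4), S(f_1,h_5), S(f_2,h_5), S(f_3,h_5), S(h_4,h_5), S(f_1,h_6), S(f_2,h_6), S(f_3,h_6), S(h_4,h_6), S(h_5,h_6)) all reduce to 0 modulo the current basis, so we have a Gröbner basis.
Inter-reduce: drop elements whose leading term is divisible by another's, tail-reduce, and make monic.
Reduced Gröbner basis: {x_1 + 2, x_2}.

Elimination: the polynomial x_2 lies in the elimination ideal for x_2, so x_2 ∈ {0}. For each such x_2, the remaining basis elements (now univariate) give the rest of the solution.
  x_2 = 0: the earlier basis element becomes x_1 + 2 = 0, giving x_1 = -2 — point (-2, 0).

{(-2, 0)}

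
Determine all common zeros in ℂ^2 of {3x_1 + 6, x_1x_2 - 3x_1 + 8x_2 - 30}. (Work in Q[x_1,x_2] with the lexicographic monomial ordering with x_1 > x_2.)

Compute a lex Gröbner basis by Buchberger's algorithm.
f_1 = 3x_1 + 6, LT = x_1.
f_2 = x_1x_2 - 3x_1 + 8x_2 - 30, LT = x_1x_2.

S(f_1,f_2): lcm = x_1x_2. S = 3x_1 - 6x_2 + 30.
  leading term x_1: subtract (1)·f_1 from 3x_1 - 6x_2 + 30 → -6x_2 + 24
  leading term x_2: no divisor's leading term divides it; move -6x_2 to the remainder.
  leading term 1: no divisor's leading term divides it; move 24 to the remainder.
  remainder -6x_2 + 24 ≠ 0; add h_3 = -6x_2 + 24 to the basis.

The other S-polynomials (S(f_1,h_3), S(f_2,h_3)) all reduce to 0 modulo the current basis, so we have a Gröbner basis.
Inter-reduce: drop elements whose leading term is divisible by another's, tail-reduce, and make monic.
Reduced Gröbner basis: {x_1 + 2, x_2 - 4}.

A lex Gröbner basis eliminates variables successively. Here x_2 - 4 depends only on x_2, with roots {4}; lifting each root through the earlier basis elements recovers the full solutions.
  x_2 = 4: the earlier basis element becomes x_1 + 2 = 0, giving x_1 = -2 — point (-2, 4).
Each listed point satisfies every original equation (direct substitution).
A lex Gröbner basis triangularizes the system, enabling back-substitution.

{(-2, 4)}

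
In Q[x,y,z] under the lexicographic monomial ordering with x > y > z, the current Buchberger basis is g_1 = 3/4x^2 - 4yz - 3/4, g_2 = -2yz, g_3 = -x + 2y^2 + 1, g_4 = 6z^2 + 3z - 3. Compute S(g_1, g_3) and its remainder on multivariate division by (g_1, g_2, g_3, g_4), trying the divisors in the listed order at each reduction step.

lcm(LM(g_1), LM(g_3)) = x^2.
S = (lcm/LT(g_1))·g_1 − (lcm/LT(g_3))·g_3 = 2xy^2 + x - 16/3yz - 1.
Reduce S modulo (g_1, g_2, g_3, g_4) in that order:
  leading term xy^2: subtract (-2y^2)·g_3 from 2xy^2 + x - 16/3yz - 1 → x + 4y^4 + 2y^2 - 16/3yz - 1
  leading term x: subtract (-1)·g_3 from x + 4y^4 + 2y^2 - 16/3yz - 1 → 4y^4 + 4y^2 - 16/3yz
  leading term y^4: no divisor's leading term divides it; move 4y^4 to the remainder.
  leading term y^2: no divisor's leading term divides it; move 4y^2 to the remainder.
  leading term yz: subtract (8/3)·g_2 from -16/3yz → 0
The remainder 4y^4 + 4y^2 is nonzero, so it would be added as the next basis element.
An S-polynomial is built so that the two leading terms cancel; whether anything survives reduction is exactly the Gröbner-basis criterion.

S(g_1, g_3) = 2xy^2 + x - 16/3yz - 1; remainder on division = 4y^4 + 4y^2.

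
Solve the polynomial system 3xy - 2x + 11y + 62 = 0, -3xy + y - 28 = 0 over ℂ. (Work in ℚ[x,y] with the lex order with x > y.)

Compute a lex Gröbner basis by Buchberger's algorithm.
f_1 = 3xy - 2x + 11y + 62, LT = xy.
f_2 = -3xy + y - 28, LT = xy.

S(f_1,f_2): lcm = xy. S = -⅔x + 4y + 34/3.
  leading term x: no divisor's leading term divides it; move -⅔x to the remainder.
  leading term y: no divisor's leading term divides it; move 4y to the remainder.
  leading term 1: no divisor's leading term divides it; move 34/3 to the remainder.
  remainder -⅔x + 4y + 34/3 ≠ 0; add h_3 = -⅔x + 4y + 34/3 to the basis.

S(f_1,h_3): lcm = xy. S = -⅔x + 6y² + 62/3y + 62/3.
  leading term x: subtract (1)·h_3 from -⅔x + 6y² + 62/3y + 62/3 → 6y² + 50/3y + 28/3
  leading term y²: no divisor's leading term divides it; move 6y² to the remainder.
  leading term y: no divisor's leading term divides it; move 50/3y to the remainder.
  leading term 1: no divisor's leading term divides it; move 28/3 to the remainder.
  remainder 6y² + 50/3y + 28/3 ≠ 0; add h_4 = 6y² + 50/3y + 28/3 to the basis.

S(f_2,h_3): lcm = xy. S = 6y² + 50/3y + 28/3.
  leading term y²: subtract (1)·h_4 from 6y² + 50/3y + 28/3 → 0
  remainder 0.

S(f_1,h_4): lcm = xy². S = -31/9xy - 14/9x + 11/3y² + 62/3y.
  leading term xy: subtract (-31/27)·f_1 from -31/9xy - 14/9x + 11/3y² + 62/3y → -104/27x + 11/3y² + 899/27y + 1922/27
  leading term x: subtract (52/9)·h_3 from -104/27x + 11/3y² + 899/27y + 1922/27 → 11/3y² + 275/27y + 154/27
  leading term y²: subtract (11/18)·h_4 from 11/3y² + 275/27y + 154/27 → 0
  remainder 0.

S(f_2,h_4): lcm = xy². S = -25/9xy - 14/9x - ⅓y² + 28/3y.
  leading term xy: subtract (-25/27)·f_1 from -25/9xy - 14/9x - ⅓y² + 28/3y → -92/27x - ⅓y² + 527/27y + 1550/27
  leading term x: subtract (46/9)·h_3 from -92/27x - ⅓y² + 527/27y + 1550/27 → -⅓y² - 25/27y - 14/27
  leading term y²: subtract (-1/18)·h_4 from -⅓y² - 25/27y - 14/27 → 0
  remainder 0.

S(h_3,h_4): leading monomials are coprime, so the S-polynomial reduces to 0 (Buchberger's first criterion).
Every S-polynomial of the final basis reduces to 0, so we have a Gröbner basis.
Inter-reduce: drop elements whose leading term is divisible by another's, tail-reduce, and make monic.
Reduced Gröbner basis: {x - 6y - 17, y² + 25/9y + 14/9}.

Since the basis is lex-ordered, y² + 25/9y + 14/9 is univariate in y. Its roots are {-2, -7/9}. Back-substituting each root into the other basis elements fixes the other coordinates.
  y = -2: the earlier basis element becomes x - 5 = 0, giving x = 5 — point (5, -2).
  y = -7/9: the earlier basis element becomes x - 37/3 = 0, giving x = 37/3 — point (37/3, -7/9).
Substituting each solution back into the original system confirms all equations vanish.

{(5, -2), (37/3, -7/9)}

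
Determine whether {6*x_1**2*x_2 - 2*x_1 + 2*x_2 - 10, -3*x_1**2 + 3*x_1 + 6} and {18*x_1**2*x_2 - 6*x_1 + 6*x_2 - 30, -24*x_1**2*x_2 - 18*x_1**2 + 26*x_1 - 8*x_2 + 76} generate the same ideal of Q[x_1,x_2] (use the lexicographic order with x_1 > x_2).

Yes, the ideals are equal.

Since reduced Gröbner bases are canonical representatives of ideals under a given ordering, it suffices to compute and compare them.
Buchberger on the first generating set:
f_1 = 6*x_1**2*x_2 - 2*x_1 + 2*x_2 - 10, LT = x_1**2*x_2.
f_2 = -3*x_1**2 + 3*x_1 + 6, LT = x_1**2.

S(f_1,f_2): lcm = x_1**2*x_2. S = x_1*x_2 - 1/3*x_1 + 7/3*x_2 - 5/3.
  leading term x_1*x_2: no divisor's leading term divides it; move x_1*x_2 to the remainder.
  leading term x_1: no divisor's leading term divides it; move -1/3*x_1 to the remainder.
  leading term x_2: no divisor's leading term divides it; move 7/3*x_2 to the remainder.
  leading term 1: no divisor's leading term divides it; move -5/3 to the remainder.
  remainder x_1*x_2 - 1/3*x_1 + 7/3*x_2 - 5/3 ≠ 0; add g_3 = x_1*x_2 - 1/3*x_1 + 7/3*x_2 - 5/3 to the basis.

S(f_1,g_3): lcm = x_1**2*x_2. S = 1/3*x_1**2 - 7/3*x_1*x_2 + 4/3*x_1 + 1/3*x_2 - 5/3.
  leading term x_1**2: subtract (-1/9)·f_2 from 1/3*x_1**2 - 7/3*x_1*x_2 + 4/3*x_1 + 1/3*x_2 - 5/3 → -7/3*x_1*x_2 + 5/3*x_1 + 1/3*x_2 - 1
  leading term x_1*x_2: subtract (-7/3)·g_3 from -7/3*x_1*x_2 + 5/3*x_1 + 1/3*x_2 - 1 → 8/9*x_1 + 52/9*x_2 - 44/9
  leading term x_1: no divisor's leading term divides it; move 8/9*x_1 to the remainder.
  leading term x_2: no divisor's leading term divides it; move 52/9*x_2 to the remainder.
  leading term 1: no divisor's leading term divides it; move -44/9 to the remainder.
  remainder 8/9*x_1 + 52/9*x_2 - 44/9 ≠ 0; add g_4 = 8/9*x_1 + 52/9*x_2 - 44/9 to the basis.

S(f_1,g_4): lcm = x_1**2*x_2. S = -13/2*x_1*x_2**2 + 11/2*x_1*x_2 - 1/3*x_1 + 1/3*x_2 - 5/3.
  leading term x_1*x_2**2: subtract (-13/2*x_2)·g_3 from -13/2*x_1*x_2**2 + 11/2*x_1*x_2 - 1/3*x_1 + 1/3*x_2 - 5/3 → 10/3*x_1*x_2 - 1/3*x_1 + 91/6*x_2**2 - 21/2*x_2 - 5/3
  leading term x_1*x_2: subtract (10/3)·g_3 from 10/3*x_1*x_2 - 1/3*x_1 + 91/6*x_2**2 - 21/2*x_2 - 5/3 → 7/9*x_1 + 91/6*x_2**2 - 329/18*x_2 + 35/9
  leading term x_1: subtract (7/8)·g_4 from 7/9*x_1 + 91/6*x_2**2 - 329/18*x_2 + 35/9 → 91/6*x_2**2 - 70/3*x_2 + 49/6
  leading term x_2**2: no divisor's leading term divides it; move 91/6*x_2**2 to the remainder.
  leading term x_2: no divisor's leading term divides it; move -70/3*x_2 to the remainder.
  leading term 1: no divisor's leading term divides it; move 49/6 to the remainder.
  remainder 91/6*x_2**2 - 70/3*x_2 + 49/6 ≠ 0; add g_5 = 91/6*x_2**2 - 70/3*x_2 + 49/6 to the basis.

The other S-polynomials (S(f_2,g_3), S(f_2,g_4), S(g_3,g_4), S(f_1,g_5), S(f_2,g_5), S(g_3,g_5), S(g_4,g_5)) all reduce to 0 modulo the current basis, so we have a Gröbner basis.
Inter-reduce: drop elements whose leading term is divisible by another's, tail-reduce, and make monic.
Reduced Gröbner basis: {x_1 + 13/2*x_2 - 11/2, x_2**2 - 20/13*x_2 + 7/13}.

Buchberger on the second generating set:
h_1 = 18*x_1**2*x_2 - 6*x_1 + 6*x_2 - 30, LT = x_1**2*x_2.
h_2 = -24*x_1**2*x_2 - 18*x_1**2 + 26*x_1 - 8*x_2 + 76, LT = x_1**2*x_2.

S(h_1,h_2): lcm = x_1**2*x_2. S = -3/4*x_1**2 + 3/4*x_1 + 3/2.
  leading term x_1**2: no divisor's leading term divides it; move -3/4*x_1**2 to the remainder.
  leading term x_1: no divisor's leading term divides it; move 3/4*x_1 to the remainder.
  leading term 1: no divisor's leading term divides it; move 3/2 to the remainder.
  remainder -3/4*x_1**2 + 3/4*x_1 + 3/2 ≠ 0; add k_3 = -3/4*x_1**2 + 3/4*x_1 + 3/2 to the basis.

S(h_1,k_3): lcm = x_1**2*x_2. S = x_1*x_2 - 1/3*x_1 + 7/3*x_2 - 5/3.
  leading term x_1*x_2: no divisor's leading term divides it; move x_1*x_2 to the remainder.
  leading term x_1: no divisor's leading term divides it; move -1/3*x_1 to the remainder.
  leading term x_2: no divisor's leading term divides it; move 7/3*x_2 to the remainder.
  leading term 1: no divisor's leading term divides it; move -5/3 to the remainder.
  remainder x_1*x_2 - 1/3*x_1 + 7/3*x_2 - 5/3 ≠ 0; add k_4 = x_1*x_2 - 1/3*x_1 + 7/3*x_2 - 5/3 to the basis.

S(h_1,k_4): lcm = x_1**2*x_2. S = 1/3*x_1**2 - 7/3*x_1*x_2 + 4/3*x_1 + 1/3*x_2 - 5/3.
  leading term x_1**2: subtract (-4/9)·k_3 from 1/3*x_1**2 - 7/3*x_1*x_2 + 4/3*x_1 + 1/3*x_2 - 5/3 → -7/3*x_1*x_2 + 5/3*x_1 + 1/3*x_2 - 1
  leading term x_1*x_2: subtract (-7/3)·k_4 from -7/3*x_1*x_2 + 5/3*x_1 + 1/3*x_2 - 1 → 8/9*x_1 + 52/9*x_2 - 44/9
  leading term x_1: no divisor's leading term divides it; move 8/9*x_1 to the remainder.
  leading term x_2: no divisor's leading term divides it; move 52/9*x_2 to the remainder.
  leading term 1: no divisor's leading term divides it; move -44/9 to the remainder.
  remainder 8/9*x_1 + 52/9*x_2 - 44/9 ≠ 0; add k_5 = 8/9*x_1 + 52/9*x_2 - 44/9 to the basis.

S(h_1,k_5): lcm = x_1**2*x_2. S = -13/2*x_1*x_2**2 + 11/2*x_1*x_2 - 1/3*x_1 + 1/3*x_2 - 5/3.
  leading term x_1*x_2**2: subtract (-13/2*x_2)·k_4 from -13/2*x_1*x_2**2 + 11/2*x_1*x_2 - 1/3*x_1 + 1/3*x_2 - 5/3 → 10/3*x_1*x_2 - 1/3*x_1 + 91/6*x_2**2 - 21/2*x_2 - 5/3
  leading term x_1*x_2: subtract (10/3)·k_4 from 10/3*x_1*x_2 - 1/3*x_1 + 91/6*x_2**2 - 21/2*x_2 - 5/3 → 7/9*x_1 + 91/6*x_2**2 - 329/18*x_2 + 35/9
  leading term x_1: subtract (7/8)·k_5 from 7/9*x_1 + 91/6*x_2**2 - 329/18*x_2 + 35/9 → 91/6*x_2**2 - 70/3*x_2 + 49/6
  leading term x_2**2: no divisor's leading term divides it; move 91/6*x_2**2 to the remainder.
  leading term x_2: no divisor's leading term divides it; move -70/3*x_2 to the remainder.
  leading term 1: no divisor's leading term divides it; move 49/6 to the remainder.
  remainder 91/6*x_2**2 - 70/3*x_2 + 49/6 ≠ 0; add k_6 = 91/6*x_2**2 - 70/3*x_2 + 49/6 to the basis.

The other S-polynomials (S(h_2,k_3), S(h_2,k_4), S(k_3,k_4), S(h_2,k_5), S(k_3,k_5), S(k_4,k_5), S(h_1,k_6), S(h_2,k_6), S(k_3,k_6), S(k_4,k_6), S(k_5,k_6)) all reduce to 0 modulo the current basis, so we have a Gröbner basis.
Inter-reduce: drop elements whose leading term is divisible by another's, tail-reduce, and make monic.
Reduced Gröbner basis: {x_1 + 13/2*x_2 - 11/2, x_2**2 - 20/13*x_2 + 7/13}.

The two bases agree; hence the ideals are identical.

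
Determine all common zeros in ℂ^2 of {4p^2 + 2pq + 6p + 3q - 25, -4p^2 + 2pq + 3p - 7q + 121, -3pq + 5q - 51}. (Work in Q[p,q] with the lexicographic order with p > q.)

Compute a lex Gröbner basis by Buchberger's algorithm.
f_1 = 4p^2 + 2pq + 6p + 3q - 25, LT = p^2.
f_2 = -4p^2 + 2pq + 3p - 7q + 121, LT = p^2.
f_3 = -3pq + 5q - 51, LT = pq.

S(f_1,f_2): lcm = p^2. S = pq + 9/4p - q + 24.
  leading term pq: subtract (-1/3)·f_3 from pq + 9/4p - q + 24 → 9/4p + 2/3q + 7
  leading term p: no divisor's leading term divides it; move 9/4p to the remainder.
  leading term q: no divisor's leading term divides it; move 2/3q to the remainder.
  leading term 1: no divisor's leading term divides it; move 7 to the remainder.
  remainder 9/4p + 2/3q + 7 ≠ 0; add h_4 = 9/4p + 2/3q + 7 to the basis.

S(f_1,f_3): lcm = p^2q. S = 1/2pq^2 + 19/6pq - 17p + 3/4q^2 - 25/4q.
  leading term pq^2: subtract (-1/6q)·f_3 from 1/2pq^2 + 19/6pq - 17p + 3/4q^2 - 25/4q → 19/6pq - 17p + 19/12q^2 - 59/4q
  leading term pq: subtract (-19/18)·f_3 from 19/6pq - 17p + 19/12q^2 - 59/4q → -17p + 19/12q^2 - 341/36q - 323/6
  leading term p: subtract (-68/9)·h_4 from -17p + 19/12q^2 - 341/36q - 323/6 → 19/12q^2 - 479/108q - 17/18
  leading term q^2: no divisor's leading term divides it; move 19/12q^2 to the remainder.
  leading term q: no divisor's leading term divides it; move -479/108q to the remainder.
  leading term 1: no divisor's leading term divides it; move -17/18 to the remainder.
  remainder 19/12q^2 - 479/108q - 17/18 ≠ 0; add h_5 = 19/12q^2 - 479/108q - 17/18 to the basis.

S(f_2,f_3): lcm = p^2q. S = -1/2pq^2 + 11/12pq - 17p + 7/4q^2 - 121/4q.
  leading term pq^2: subtract (1/6q)·f_3 from -1/2pq^2 + 11/12pq - 17p + 7/4q^2 - 121/4q → 11/12pq - 17p + 11/12q^2 - 87/4q
  leading term pq: subtract (-11/36)·f_3 from 11/12pq - 17p + 11/12q^2 - 87/4q → -17p + 11/12q^2 - 182/9q - 187/12
  leading term p: subtract (-68/9)·h_4 from -17p + 11/12q^2 - 182/9q - 187/12 → 11/12q^2 - 410/27q + 1343/36
  leading term q^2: subtract (11/19)·h_5 from 11/12q^2 - 410/27q + 1343/36 → -25891/2052q + 25891/684
  leading term q: no divisor's leading term divides it; move -25891/2052q to the remainder.
  leading term 1: no divisor's leading term divides it; move 25891/684 to the remainder.
  remainder -25891/2052q + 25891/684 ≠ 0; add h_6 = -25891/2052q + 25891/684 to the basis.

S(f_1,h_4): lcm = p^2. S = 11/54pq - 29/18p + 3/4q - 25/4.
  leading term pq: subtract (-11/162)·f_3 from 11/54pq - 29/18p + 3/4q - 25/4 → -29/18p + 353/324q - 1049/108
  leading term p: subtract (-58/81)·h_4 from -29/18p + 353/324q - 1049/108 → 1523/972q - 1523/324
  leading term q: subtract (-19/153)·h_6 from 1523/972q - 1523/324 → 0
  remainder 0.

S(f_2,h_4): lcm = p^2. S = -43/54pq - 139/36p + 7/4q - 121/4.
  leading term pq: subtract (43/162)·f_3 from -43/54pq - 139/36p + 7/4q - 121/4 → -139/36p + 137/324q - 1805/108
  leading term p: subtract (-139/81)·h_4 from -139/36p + 137/324q - 1805/108 → 1523/972q - 1523/324
  leading term q: subtract (-19/153)·h_6 from 1523/972q - 1523/324 → 0
  remainder 0.

S(f_3,h_4): lcm = pq. S = -8/27q^2 - 43/9q + 17.
  leading term q^2: subtract (-32/171)·h_5 from -8/27q^2 - 43/9q + 17 → -25891/4617q + 25891/1539
  leading term q: subtract (4/9)·h_6 from -25891/4617q + 25891/1539 → 0
  remainder 0.

S(f_1,h_5): leading monomials are coprime, so the S-polynomial reduces to 0 (Buchberger's first criterion).
S(f_2,h_5): leading monomials are coprime, so the S-polynomial reduces to 0 (Buchberger's first criterion).
S(f_3,h_5): lcm = pq^2. S = 479/171pq + 34/57p - 5/3q^2 + 17q.
  leading term pq: subtract (-479/513)·f_3 from 479/171pq + 34/57p - 5/3q^2 + 17q → 34/57p - 5/3q^2 + 11116/513q - 8143/171
  leading term p: subtract (136/513)·h_4 from 34/57p - 5/3q^2 + 11116/513q - 8143/171 → -5/3q^2 + 33076/1539q - 25381/513
  leading term q^2: subtract (-20/19)·h_5 from -5/3q^2 + 33076/1539q - 25381/513 → 25891/1539q - 25891/513
  leading term q: subtract (-4/3)·h_6 from 25891/1539q - 25891/513 → 0
  remainder 0.

S(h_4,h_5): leading monomials are coprime, so the S-polynomial reduces to 0 (Buchberger's first criterion).
S(f_1,h_6): leading monomials are coprime, so the S-polynomial reduces to 0 (Buchberger's first criterion).
S(f_2,h_6): leading monomials are coprime, so the S-polynomial reduces to 0 (Buchberger's first criterion).
S(f_3,h_6): lcm = pq. S = 3p - 5/3q + 17.
  leading term p: subtract (4/3)·h_4 from 3p - 5/3q + 17 → -23/9q + 23/3
  leading term q: subtract (5244/25891)·h_6 from -23/9q + 23/3 → 0
  remainder 0.

S(h_4,h_6): leading monomials are coprime, so the S-polynomial reduces to 0 (Buchberger's first criterion).
S(h_5,h_6): lcm = q^2. S = 34/171q - 34/57.
  leading term q: subtract (-24/1523)·h_6 from 34/171q - 34/57 → 0
  remainder 0.

Every S-polynomial of the final basis reduces to 0, so we have a Gröbner basis.
Inter-reduce: drop elements whose leading term is divisible by another's, tail-reduce, and make monic.
Reduced Gröbner basis: {p + 4, q - 3}.

The lex basis is triangular: the last element involves only q. Solving q - 3 = 0 gives q ∈ {3}; substituting each value into the earlier elements determines the remaining variables.
  q = 3: the earlier basis element becomes p + 4 = 0, giving p = -4 — point (-4, 3).
Substituting each solution back into the original system confirms all equations vanish.

{(-4, 3)}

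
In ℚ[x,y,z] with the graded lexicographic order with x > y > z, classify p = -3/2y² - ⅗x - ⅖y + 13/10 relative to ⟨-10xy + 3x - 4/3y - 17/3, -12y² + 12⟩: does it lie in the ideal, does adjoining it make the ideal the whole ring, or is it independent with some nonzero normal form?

-3/2y² - ⅗x - ⅖y + 13/10 lies in I (it reduces to 0).

First compute the reduced Gröbner basis of I by Buchberger's algorithm.
f_1 = -10xy + 3x - 4/3y - 17/3, LT = xy.
f_2 = -12y² + 12, LT = y².

S(f_1,f_2): lcm = xy². S = -3/10xy + 2/15y² + x + 17/30y.
  leading term xy: subtract (3/100)·f_1 from -3/10xy + 2/15y² + x + 17/30y → 2/15y² + 91/100x + 91/150y + 17/100
  leading term y²: subtract (-1/90)·f_2 from 2/15y² + 91/100x + 91/150y + 17/100 → 91/100x + 91/150y + 91/300
  leading term x: no divisor's leading term divides it; move 91/100x to the remainder.
  leading term y: no divisor's leading term divides it; move 91/150y to the remainder.
  leading term 1: no divisor's leading term divides it; move 91/300 to the remainder.
  remainder 91/100x + 91/150y + 91/300 ≠ 0; add h_3 = 91/100x + 91/150y + 91/300 to the basis.

The other S-polynomials (S(f_1,h_3), S(f_2,h_3)) all reduce to 0 modulo the current basis, so we have a Gröbner basis.
Inter-reduce: drop elements whose leading term is divisible by another's, tail-reduce, and make monic.
Reduced Gröbner basis: {y² - 1, x + ⅔y + ⅓}.
Label its elements g_1 = y² - 1, g_2 = x + ⅔y + ⅓.

Reduce p = -3/2y² - ⅗x - ⅖y + 13/10 modulo G:
  leading term y²: subtract (-3/2)·g_1 from -3/2y² - ⅗x - ⅖y + 13/10 → -⅗x - ⅖y - ⅕
  leading term x: subtract (-⅗)·g_2 from -⅗x - ⅖y - ⅕ → 0
  normal form = 0.
Since the normal form is 0, p ∈ I.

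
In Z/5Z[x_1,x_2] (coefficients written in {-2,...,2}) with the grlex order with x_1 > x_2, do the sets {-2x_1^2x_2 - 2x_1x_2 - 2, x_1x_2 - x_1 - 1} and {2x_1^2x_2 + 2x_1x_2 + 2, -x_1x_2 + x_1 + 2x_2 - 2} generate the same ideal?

No, the ideals differ.

For a fixed monomial order, each ideal has a unique reduced Gröbner basis; comparing bases decides equality.
Buchberger on the first generating set:
f_1 = -2x_1^2x_2 - 2x_1x_2 - 2, LT = x_1^2x_2.
f_2 = x_1x_2 - x_1 - 1, LT = x_1x_2.

S(f_1,f_2): lcm = x_1^2x_2. S = x_1^2 + x_1x_2 + x_1 + 1.
  leading term x_1^2: no divisor's leading term divides it; move x_1^2 to the remainder.
  leading term x_1x_2: subtract (1)·f_2 from x_1x_2 + x_1 + 1 → 2x_1 + 2
  leading term x_1: no divisor's leading term divides it; move 2x_1 to the remainder.
  leading term 1: no divisor's leading term divides it; move 2 to the remainder.
  remainder x_1^2 + 2x_1 + 2 ≠ 0; add g_3 = x_1^2 + 2x_1 + 2 to the basis.

S(f_1,g_3): lcm = x_1^2x_2. S = -x_1x_2 - 2x_2 + 1.
  leading term x_1x_2: subtract (-1)·f_2 from -x_1x_2 - 2x_2 + 1 → -x_1 - 2x_2
  leading term x_1: no divisor's leading term divides it; move -x_1 to the remainder.
  leading term x_2: no divisor's leading term divides it; move -2x_2 to the remainder.
  remainder -x_1 - 2x_2 ≠ 0; add g_4 = -x_1 - 2x_2 to the basis.

S(f_2,g_4): lcm = x_1x_2. S = -2x_2^2 - x_1 - 1.
  leading term x_2^2: no divisor's leading term divides it; move -2x_2^2 to the remainder.
  leading term x_1: subtract (1)·g_4 from -x_1 - 1 → 2x_2 - 1
  leading term x_2: no divisor's leading term divides it; move 2x_2 to the remainder.
  leading term 1: no divisor's leading term divides it; move -1 to the remainder.
  remainder -2x_2^2 + 2x_2 - 1 ≠ 0; add g_5 = -2x_2^2 + 2x_2 - 1 to the basis.

The other S-polynomials (S(f_2,g_3), S(f_1,g_4), S(g_3,g_4), S(f_1,g_5), S(f_2,g_5), S(g_3,g_5), S(g_4,g_5)) all reduce to 0 modulo the current basis, so we have a Gröbner basis.
Inter-reduce: drop elements whose leading term is divisible by another's, tail-reduce, and make monic.
Reduced Gröbner basis: {x_2^2 - x_2 - 2, x_1 + 2x_2}.

Buchberger on the second generating set:
h_1 = 2x_1^2x_2 + 2x_1x_2 + 2, LT = x_1^2x_2.
h_2 = -x_1x_2 + x_1 + 2x_2 - 2, LT = x_1x_2.

S(h_1,h_2): lcm = x_1^2x_2. S = x_1^2 - 2x_1x_2 - 2x_1 + 1.
  leading term x_1^2: no divisor's leading term divides it; move x_1^2 to the remainder.
  leading term x_1x_2: subtract (2)·h_2 from -2x_1x_2 - 2x_1 + 1 → x_1 + x_2
  leading term x_1: no divisor's leading term divides it; move x_1 to the remainder.
  leading term x_2: no divisor's leading term divides it; move x_2 to the remainder.
  remainder x_1^2 + x_1 + x_2 ≠ 0; add k_3 = x_1^2 + x_1 + x_2 to the basis.

S(h_1,k_3): lcm = x_1^2x_2. S = -x_2^2 + 1.
  leading term x_2^2: no divisor's leading term divides it; move -x_2^2 to the remainder.
  leading term 1: no divisor's leading term divides it; move 1 to the remainder.
  remainder -x_2^2 + 1 ≠ 0; add k_4 = -x_2^2 + 1 to the basis.

The other S-polynomials (S(h_2,k_3), S(h_1,k_4), S(h_2,k_4), S(k_3,k_4)) all reduce to 0 modulo the current basis, so we have a Gröbner basis.
Inter-reduce: drop elements whose leading term is divisible by another's, tail-reduce, and make monic.
Reduced Gröbner basis: {x_1^2 + x_1 + x_2, x_1x_2 - x_1 - 2x_2 + 2, x_2^2 - 1}.

The bases are distinct; the ideals are different.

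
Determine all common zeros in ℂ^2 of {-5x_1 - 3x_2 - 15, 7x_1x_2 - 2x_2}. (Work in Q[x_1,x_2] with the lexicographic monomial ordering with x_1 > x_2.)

{(2/7, -115/21), (-3, 0)}

Compute a lex Gröbner basis by Buchberger's algorithm.
f_1 = -5x_1 - 3x_2 - 15, LT = x_1.
f_2 = 7x_1x_2 - 2x_2, LT = x_1x_2.

S(f_1,f_2): lcm = x_1x_2. S = 3/5x_2^2 + 23/7x_2.
  leading term x_2^2: no divisor's leading term divides it; move 3/5x_2^2 to the remainder.
  leading term x_2: no divisor's leading term divides it; move 23/7x_2 to the remainder.
  remainder 3/5x_2^2 + 23/7x_2 ≠ 0; add h_3 = 3/5x_2^2 + 23/7x_2 to the basis.

The other S-polynomials (S(f_1,h_3), S(f_2,h_3)) all reduce to 0 modulo the current basis, so we have a Gröbner basis.
Inter-reduce: drop elements whose leading term is divisible by another's, tail-reduce, and make monic.
Reduced Gröbner basis: {x_1 + 3/5x_2 + 3, x_2^2 + 115/21x_2}.

From the last basis element, x_2^2 + 115/21x_2 = 0, so x_2 takes values in {-115/21, 0}. Each choice, substituted upward through the basis, yields the corresponding point(s) of the solution set.
  x_2 = -115/21: the earlier basis element becomes x_1 - 2/7 = 0, giving x_1 = 2/7 — point (2/7, -115/21).
  x_2 = 0: the earlier basis element becomes x_1 + 3 = 0, giving x_1 = -3 — point (-3, 0).
Check: every point annihilates each of the original generators.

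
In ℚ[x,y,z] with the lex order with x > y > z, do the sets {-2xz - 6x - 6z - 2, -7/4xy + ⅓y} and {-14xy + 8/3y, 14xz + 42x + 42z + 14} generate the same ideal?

Equality of ideals is decidable: compute both reduced Gröbner bases (unique for the ordering) and check whether they agree.
Buchberger on the first generating set:
f_1 = -2xz - 6x - 6z - 2, LT = xz.
f_2 = -7/4xy + ⅓y, LT = xy.

S(f_1,f_2): lcm = xyz. S = 3xy + 67/21yz + y.
  leading term xy: subtract (-12/7)·f_2 from 3xy + 67/21yz + y → 67/21yz + 11/7y
  leading term yz: no divisor's leading term divides it; move 67/21yz to the remainder.
  leading term y: no divisor's leading term divides it; move 11/7y to the remainder.
  remainder 67/21yz + 11/7y ≠ 0; add g_3 = 67/21yz + 11/7y to the basis.

The other S-polynomials (S(f_1,g_3), S(f_2,g_3)) all reduce to 0 modulo the current basis, so we have a Gröbner basis.
Inter-reduce: drop elements whose leading term is divisible by another's, tail-reduce, and make monic.
Reduced Gröbner basis: {xy - 4/21y, xz + 3x + 3z + 1, yz + 33/67y}.

Buchberger on the second generating set:
h_1 = -14xy + 8/3y, LT = xy.
h_2 = 14xz + 42x + 42z + 14, LT = xz.

S(h_1,h_2): lcm = xyz. S = -3xy - 67/21yz - y.
  leading term xy: subtract (3/14)·h_1 from -3xy - 67/21yz - y → -67/21yz - 11/7y
  leading term yz: no divisor's leading term divides it; move -67/21yz to the remainder.
  leading term y: no divisor's leading term divides it; move -11/7y to the remainder.
  remainder -67/21yz - 11/7y ≠ 0; add k_3 = -67/21yz - 11/7y to the basis.

The other S-polynomials (S(h_1,k_3), S(h_2,k_3)) all reduce to 0 modulo the current basis, so we have a Gröbner basis.
Inter-reduce: drop elements whose leading term is divisible by another's, tail-reduce, and make monic.
Reduced Gröbner basis: {xy - 4/21y, xz + 3x + 3z + 1, yz + 33/67y}.

Same reduced basis, so the two generating sets span the same ideal.
The choice of monomial ordering does not affect the verdict — as long as both bases are computed under the same ordering, their equality decides ideal equality.

Yes, the ideals are equal.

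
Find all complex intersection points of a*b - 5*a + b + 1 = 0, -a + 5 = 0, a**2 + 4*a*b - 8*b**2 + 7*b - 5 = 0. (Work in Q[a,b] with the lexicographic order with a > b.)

Compute a lex Gröbner basis by Buchberger's algorithm.
f_1 = a*b - 5*a + b + 1, LT = a*b.
f_2 = -a + 5, LT = a.
f_3 = a**2 + 4*a*b - 8*b**2 + 7*b - 5, LT = a**2.

S(f_1,f_2): lcm = a*b. S = -5*a + 6*b + 1.
  leading term a: subtract (5)·f_2 from -5*a + 6*b + 1 → 6*b - 24
  leading term b: no divisor's leading term divides it; move 6*b to the remainder.
  leading term 1: no divisor's leading term divides it; move -24 to the remainder.
  remainder 6*b - 24 ≠ 0; add h_4 = 6*b - 24 to the basis.

S(f_1,f_3): lcm = a**2*b. S = -5*a**2 - 4*a*b**2 + a*b + a + 8*b**3 - 7*b**2 + 5*b.
  leading term a**2: subtract (5*a)·f_2 from -5*a**2 - 4*a*b**2 + a*b + a + 8*b**3 - 7*b**2 + 5*b → -4*a*b**2 + a*b - 24*a + 8*b**3 - 7*b**2 + 5*b
  leading term a*b**2: subtract (-4*b)·f_1 from -4*a*b**2 + a*b - 24*a + 8*b**3 - 7*b**2 + 5*b → -19*a*b - 24*a + 8*b**3 - 3*b**2 + 9*b
  leading term a*b: subtract (-19)·f_1 from -19*a*b - 24*a + 8*b**3 - 3*b**2 + 9*b → -119*a + 8*b**3 - 3*b**2 + 28*b + 19
  leading term a: subtract (119)·f_2 from -119*a + 8*b**3 - 3*b**2 + 28*b + 19 → 8*b**3 - 3*b**2 + 28*b - 576
  leading term b**3: subtract (4/3*b**2)·h_4 from 8*b**3 - 3*b**2 + 28*b - 576 → 29*b**2 + 28*b - 576
  leading term b**2: subtract (29/6*b)·h_4 from 29*b**2 + 28*b - 576 → 144*b - 576
  leading term b: subtract (24)·h_4 from 144*b - 576 → 0
  remainder 0.

S(f_2,f_3): lcm = a**2. S = -4*a*b - 5*a + 8*b**2 - 7*b + 5.
  leading term a*b: subtract (-4)·f_1 from -4*a*b - 5*a + 8*b**2 - 7*b + 5 → -25*a + 8*b**2 - 3*b + 9
  leading term a: subtract (25)·f_2 from -25*a + 8*b**2 - 3*b + 9 → 8*b**2 - 3*b - 116
  leading term b**2: subtract (4/3*b)·h_4 from 8*b**2 - 3*b - 116 → 29*b - 116
  leading term b: subtract (29/6)·h_4 from 29*b - 116 → 0
  remainder 0.

S(f_1,h_4): lcm = a*b. S = -a + b + 1.
  leading term a: subtract (1)·f_2 from -a + b + 1 → b - 4
  leading term b: subtract (1/6)·h_4 from b - 4 → 0
  remainder 0.

S(f_2,h_4): leading monomials are coprime, so the S-polynomial reduces to 0 (Buchberger's first criterion).
S(f_3,h_4): leading monomials are coprime, so the S-polynomial reduces to 0 (Buchberger's first criterion).
Every S-polynomial of the final basis reduces to 0, so we have a Gröbner basis.
Inter-reduce: drop elements whose leading term is divisible by another's, tail-reduce, and make monic.
Reduced Gröbner basis: {a - 5, b - 4}.

Since the basis is lex-ordered, b - 4 is univariate in b. Its roots are {4}. Back-substituting each root into the other basis elements fixes the other coordinates.
  b = 4: the earlier basis element becomes a - 5 = 0, giving a = 5 — point (5, 4).
Substituting each solution back into the original system confirms all equations vanish.

{(5, 4)}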